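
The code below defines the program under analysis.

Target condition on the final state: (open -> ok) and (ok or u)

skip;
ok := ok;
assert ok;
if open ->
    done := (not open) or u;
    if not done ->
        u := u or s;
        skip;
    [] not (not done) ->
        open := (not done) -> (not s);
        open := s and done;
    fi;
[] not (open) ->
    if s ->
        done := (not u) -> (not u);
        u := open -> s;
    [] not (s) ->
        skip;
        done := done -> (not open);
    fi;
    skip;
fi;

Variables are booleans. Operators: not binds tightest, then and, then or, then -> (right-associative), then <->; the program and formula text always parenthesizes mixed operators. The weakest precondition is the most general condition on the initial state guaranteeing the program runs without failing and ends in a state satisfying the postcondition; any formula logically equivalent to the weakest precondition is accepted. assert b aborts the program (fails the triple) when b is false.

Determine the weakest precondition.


Working backward. After the program, (open -> ok) and (ok or u) must hold.
Then branch requires ((not ((not open) or u)) -> ((open -> ok) and (ok or u or s))) and (((not open) or u) -> (((s and ((not open) or u)) -> ok) and (ok or u))); else branch requires (s -> ((open -> ok) and (ok or (open -> s)))) and ((not s) -> ((open -> ok) and (ok or u))).
Before the if: (open -> (((not ((not open) or u)) -> ((open -> ok) and (ok or u or s))) and (((not open) or u) -> (((s and ((not open) or u)) -> ok) and (ok or u))))) and ((not open) -> ((s -> ((open -> ok) and (ok or (open -> s)))) and ((not s) -> ((open -> ok) and (ok or u)))))
Before assert ok: ok and (open -> (((not ((not open) or u)) -> ((open -> ok) and (ok or u or s))) and (((not open) or u) -> (((s and ((not open) or u)) -> ok) and (ok or u))))) and ((not open) -> ((s -> ((open -> ok) and (ok or (open -> s)))) and ((not s) -> ((open -> ok) and (ok or u)))))
Before ok := ok: ok and (open -> (((not ((not open) or u)) -> ((open -> ok) and (ok or u or s))) and (((not open) or u) -> (((s and ((not open) or u)) -> ok) and (ok or u))))) and ((not open) -> ((s -> ((open -> ok) and (ok or (open -> s)))) and ((not s) -> ((open -> ok) and (ok or u)))))
Before skip: ok and (open -> (((not ((not open) or u)) -> ((open -> ok) and (ok or u or s))) and (((not open) or u) -> (((s and ((not open) or u)) -> ok) and (ok or u))))) and ((not open) -> ((s -> ((open -> ok) and (ok or (open -> s)))) and ((not s) -> ((open -> ok) and (ok or u)))))
Answer: WP = ok and (open -> (((not ((not open) or u)) -> ((open -> ok) and (ok or u or s))) and (((not open) or u) -> (((s and ((not open) or u)) -> ok) and (ok or u))))) and ((not open) -> ((s -> ((open -> ok) and (ok or (open -> s)))) and ((not s) -> ((open -> ok) and (ok or u)))))


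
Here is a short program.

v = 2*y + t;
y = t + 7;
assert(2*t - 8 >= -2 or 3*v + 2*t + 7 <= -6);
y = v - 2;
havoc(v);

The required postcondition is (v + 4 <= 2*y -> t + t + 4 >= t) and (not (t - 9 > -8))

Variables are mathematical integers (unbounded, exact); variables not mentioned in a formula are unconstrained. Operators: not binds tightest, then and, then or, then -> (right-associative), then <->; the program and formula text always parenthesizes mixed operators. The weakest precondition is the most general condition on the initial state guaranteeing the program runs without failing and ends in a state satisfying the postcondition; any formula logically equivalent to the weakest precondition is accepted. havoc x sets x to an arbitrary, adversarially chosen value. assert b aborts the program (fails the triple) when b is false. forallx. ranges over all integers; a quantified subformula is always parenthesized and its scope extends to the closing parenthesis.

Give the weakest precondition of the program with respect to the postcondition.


Working backward. After the program, the postcondition (v + 4 <= 2*y -> t + t + 4 >= t) and (not (t - 9 > -8)) must hold; in canonical form it is (v <= 2*y - 4 -> t >= -4) and (not (t > 1)).
Before havoc v: forall v_1. ((v_1 <= 2*y - 4 -> t >= -4) and (not (t > 1)))
Before y := v - 2: forall v_1. ((v_1 <= 2*v - 8 -> t >= -4) and (not (t > 1)))
Before assert 2*t - 8 >= -2 or 3*v + 2*t + 7 <= -6: (2*t >= 6 or 2*t + 3*v <= -13) and (forall v_1. ((v_1 <= 2*v - 8 -> t >= -4) and (not (t > 1))))
Before y := t + 7: (2*t >= 6 or 2*t + 3*v <= -13) and (forall v_1. ((v_1 <= 2*v - 8 -> t >= -4) and (not (t > 1))))
Before v := 2*y + t: (2*t >= 6 or 5*t + 6*y <= -13) and (forall v_1. ((v_1 <= 2*t + 4*y - 8 -> t >= -4) and (not (t > 1))))
Answer: WP = (2*t >= 6 or 5*t + 6*y <= -13) and (forall v_1. ((v_1 <= 2*t + 4*y - 8 -> t >= -4) and (not (t > 1))))


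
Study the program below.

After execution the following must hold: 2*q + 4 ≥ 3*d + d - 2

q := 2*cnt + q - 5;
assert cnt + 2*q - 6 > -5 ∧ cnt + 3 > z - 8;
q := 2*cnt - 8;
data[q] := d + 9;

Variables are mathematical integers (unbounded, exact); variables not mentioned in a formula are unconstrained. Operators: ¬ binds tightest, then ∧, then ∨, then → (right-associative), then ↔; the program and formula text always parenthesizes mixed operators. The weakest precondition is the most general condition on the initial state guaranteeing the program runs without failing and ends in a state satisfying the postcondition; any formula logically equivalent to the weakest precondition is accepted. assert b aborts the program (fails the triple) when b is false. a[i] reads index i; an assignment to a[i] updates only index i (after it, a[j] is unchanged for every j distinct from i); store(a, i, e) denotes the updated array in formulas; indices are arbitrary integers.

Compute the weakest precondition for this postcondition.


Working backward. After the program, the postcondition 2*q + 4 ≥ 3*d + d - 2 must hold; in canonical form it is 2*q ≥ 4*d - 6.
Before data[q] := d + 9: 2*q ≥ 4*d - 6
Before q := 2*cnt - 8: 4*cnt ≥ 4*d + 10
Before assert cnt + 2*q - 6 > -5 ∧ cnt + 3 > z - 8: cnt + 2*q > 1 ∧ cnt > z - 11 ∧ 4*cnt ≥ 4*d + 10
Before q := 2*cnt + q - 5: 5*cnt + 2*q > 11 ∧ cnt > z - 11 ∧ 4*cnt ≥ 4*d + 10
Answer: WP = 5*cnt + 2*q > 11 ∧ cnt > z - 11 ∧ 4*cnt ≥ 4*d + 10


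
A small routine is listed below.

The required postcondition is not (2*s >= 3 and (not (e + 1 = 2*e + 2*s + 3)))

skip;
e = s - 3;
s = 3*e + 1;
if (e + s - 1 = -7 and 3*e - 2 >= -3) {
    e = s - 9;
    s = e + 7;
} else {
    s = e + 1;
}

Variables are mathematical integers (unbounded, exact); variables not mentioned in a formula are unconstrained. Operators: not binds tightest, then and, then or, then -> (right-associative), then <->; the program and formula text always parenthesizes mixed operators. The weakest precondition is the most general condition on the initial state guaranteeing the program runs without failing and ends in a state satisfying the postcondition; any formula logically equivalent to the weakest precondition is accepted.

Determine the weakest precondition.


Working backward. After the program, the postcondition not (2*s >= 3 and (not (e + 1 = 2*e + 2*s + 3))) must hold; in canonical form it is not (2*s >= 3 and (not (e + 2*s = -2))).
Then branch requires not (2*s >= 7 and (not (3*s = 11))); else branch requires not (2*e >= 1 and (not (3*e = -4))).
Before the if: ((e + s = -6 and 3*e >= -1) -> (not (2*s >= 7 and (not (3*s = 11))))) and ((not (e + s = -6 and 3*e >= -1)) -> (not (2*e >= 1 and (not (3*e = -4)))))
Before s := 3*e + 1: ((4*e = -7 and 3*e >= -1) -> (not (6*e >= 5 and (not (9*e = 8))))) and ((not (4*e = -7 and 3*e >= -1)) -> (not (2*e >= 1 and (not (3*e = -4)))))
Before e := s - 3: ((4*s = 5 and 3*s >= 8) -> (not (6*s >= 23 and (not (9*s = 35))))) and ((not (4*s = 5 and 3*s >= 8)) -> (not (2*s >= 7 and (not (3*s = 5)))))
Before skip: ((4*s = 5 and 3*s >= 8) -> (not (6*s >= 23 and (not (9*s = 35))))) and ((not (4*s = 5 and 3*s >= 8)) -> (not (2*s >= 7 and (not (3*s = 5)))))
Answer: WP = ((4*s = 5 and 3*s >= 8) -> (not (6*s >= 23 and (not (9*s = 35))))) and ((not (4*s = 5 and 3*s >= 8)) -> (not (2*s >= 7 and (not (3*s = 5)))))


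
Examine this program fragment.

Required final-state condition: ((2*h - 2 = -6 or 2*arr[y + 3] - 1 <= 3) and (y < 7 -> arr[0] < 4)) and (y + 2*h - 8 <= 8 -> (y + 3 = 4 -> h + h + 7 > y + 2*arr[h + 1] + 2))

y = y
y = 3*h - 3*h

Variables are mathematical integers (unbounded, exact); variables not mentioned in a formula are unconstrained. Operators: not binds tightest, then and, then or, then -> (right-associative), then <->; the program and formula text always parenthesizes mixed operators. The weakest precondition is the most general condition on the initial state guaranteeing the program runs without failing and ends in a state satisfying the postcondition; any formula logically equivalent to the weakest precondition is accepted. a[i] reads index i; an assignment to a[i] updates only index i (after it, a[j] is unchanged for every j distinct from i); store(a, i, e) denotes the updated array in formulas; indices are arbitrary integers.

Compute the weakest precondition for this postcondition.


Working backward. After the program, the postcondition ((2*h - 2 = -6 or 2*arr[y + 3] - 1 <= 3) and (y < 7 -> arr[0] < 4)) and (y + 2*h - 8 <= 8 -> (y + 3 = 4 -> h + h + 7 > y + 2*arr[h + 1] + 2)) must hold; in canonical form it is (2*h = -4 or 2*arr[y + 3] <= 4) and (y < 7 -> arr[0] < 4) and (2*h + y <= 16 -> (y = 1 -> 2*h > 2*arr[h + 1] + y - 5)).
Before y := 3*h - 3*h: (2*h = -4 or 2*arr[3] <= 4) and arr[0] < 4
Before y := y: (2*h = -4 or 2*arr[3] <= 4) and arr[0] < 4
Answer: WP = (2*h = -4 or 2*arr[3] <= 4) and arr[0] < 4


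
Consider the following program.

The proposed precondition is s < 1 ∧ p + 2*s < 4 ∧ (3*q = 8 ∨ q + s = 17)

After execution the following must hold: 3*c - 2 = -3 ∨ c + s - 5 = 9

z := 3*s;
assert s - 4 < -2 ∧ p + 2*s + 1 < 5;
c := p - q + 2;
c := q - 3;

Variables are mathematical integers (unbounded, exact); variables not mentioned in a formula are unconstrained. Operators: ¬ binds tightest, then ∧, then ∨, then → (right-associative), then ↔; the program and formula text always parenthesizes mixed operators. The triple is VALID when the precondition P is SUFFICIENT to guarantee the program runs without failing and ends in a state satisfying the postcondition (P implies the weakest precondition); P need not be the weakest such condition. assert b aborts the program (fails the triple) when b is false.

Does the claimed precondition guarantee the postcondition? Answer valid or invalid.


Working backward. After the program, the postcondition 3*c - 2 = -3 ∨ c + s - 5 = 9 must hold; in canonical form it is 3*c = -1 ∨ c + s = 14.
Before c := q - 3: 3*q = 8 ∨ q + s = 17
Before c := p - q + 2: 3*q = 8 ∨ q + s = 17
Before assert s - 4 < -2 ∧ p + 2*s + 1 < 5: s < 2 ∧ p + 2*s < 4 ∧ (3*q = 8 ∨ q + s = 17)
Before z := 3*s: s < 2 ∧ p + 2*s < 4 ∧ (3*q = 8 ∨ q + s = 17)
The weakest precondition is s < 2 ∧ p + 2*s < 4 ∧ (3*q = 8 ∨ q + s = 17).
Check whether s < 1 ∧ p + 2*s < 4 ∧ (3*q = 8 ∨ q + s = 17) implies it.
Every state satisfying the precondition satisfies the weakest precondition: the implication holds.
Answer: valid


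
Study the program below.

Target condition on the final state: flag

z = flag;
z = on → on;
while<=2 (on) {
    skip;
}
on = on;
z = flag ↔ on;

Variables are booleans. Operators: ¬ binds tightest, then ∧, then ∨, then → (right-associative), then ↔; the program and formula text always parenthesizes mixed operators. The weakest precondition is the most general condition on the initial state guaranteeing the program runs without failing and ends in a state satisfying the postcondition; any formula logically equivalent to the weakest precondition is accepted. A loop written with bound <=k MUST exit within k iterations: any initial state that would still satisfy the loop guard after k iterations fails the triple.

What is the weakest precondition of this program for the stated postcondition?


Working backward. After the program, flag must hold.
Before z := flag ↔ on: flag
Before on := on: flag
Before the loop (bound <=2), unroll the exhaustion recursion (WP_0 = exit-now case; WP_j = one more guarded iteration, up to j = 2):
  WP_0: (¬on) ∧ flag
  WP_1: (on → ((¬on) ∧ flag)) ∧ ((¬on) → flag)
  WP_2: (on → ((on → ((¬on) ∧ flag)) ∧ ((¬on) → flag))) ∧ ((¬on) → flag)
So before the loop: (on → ((on → ((¬on) ∧ flag)) ∧ ((¬on) → flag))) ∧ ((¬on) → flag)
Before z := on → on: (on → ((on → ((¬on) ∧ flag)) ∧ ((¬on) → flag))) ∧ ((¬on) → flag)
Before z := flag: (on → ((on → ((¬on) ∧ flag)) ∧ ((¬on) → flag))) ∧ ((¬on) → flag)
Answer: WP = (on → ((on → ((¬on) ∧ flag)) ∧ ((¬on) → flag))) ∧ ((¬on) → flag)


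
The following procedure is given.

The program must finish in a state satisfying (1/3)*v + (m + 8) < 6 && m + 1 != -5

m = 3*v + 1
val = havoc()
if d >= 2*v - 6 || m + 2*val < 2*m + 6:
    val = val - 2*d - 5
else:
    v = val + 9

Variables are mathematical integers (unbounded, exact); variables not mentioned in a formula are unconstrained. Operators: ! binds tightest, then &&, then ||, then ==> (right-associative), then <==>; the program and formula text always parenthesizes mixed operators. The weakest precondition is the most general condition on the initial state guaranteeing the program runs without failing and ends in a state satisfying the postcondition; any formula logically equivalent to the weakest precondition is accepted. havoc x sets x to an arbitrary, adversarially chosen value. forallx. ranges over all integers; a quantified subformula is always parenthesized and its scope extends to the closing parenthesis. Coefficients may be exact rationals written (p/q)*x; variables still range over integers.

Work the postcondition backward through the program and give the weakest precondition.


Working backward. After the program, the postcondition (1/3)*v + (m + 8) < 6 && m + 1 != -5 must hold; in canonical form it is m + (1/3)*v < -2 && m != -6.
Then branch requires m + (1/3)*v < -2 && m != -6; else branch requires m + (1/3)*val < -5 && m != -6.
Before the if: ((d >= 2*v - 6 || 2*val < m + 6) ==> (m + (1/3)*v < -2 && m != -6)) && ((!(d >= 2*v - 6 || 2*val < m + 6)) ==> (m + (1/3)*val < -5 && m != -6))
Before havoc val: forall val_1. (((d >= 2*v - 6 || 2*val_1 < m + 6) ==> (m + (1/3)*v < -2 && m != -6)) && ((!(d >= 2*v - 6 || 2*val_1 < m + 6)) ==> (m + (1/3)*val_1 < -5 && m != -6)))
Before m := 3*v + 1: forall val_1. (((d >= 2*v - 6 || 2*val_1 < 3*v + 7) ==> ((10/3)*v < -3 && 3*v != -7)) && ((!(d >= 2*v - 6 || 2*val_1 < 3*v + 7)) ==> (3*v + (1/3)*val_1 < -6 && 3*v != -7)))
Answer: WP = forall val_1. (((d >= 2*v - 6 || 2*val_1 < 3*v + 7) ==> ((10/3)*v < -3 && 3*v != -7)) && ((!(d >= 2*v - 6 || 2*val_1 < 3*v + 7)) ==> (3*v + (1/3)*val_1 < -6 && 3*v != -7)))


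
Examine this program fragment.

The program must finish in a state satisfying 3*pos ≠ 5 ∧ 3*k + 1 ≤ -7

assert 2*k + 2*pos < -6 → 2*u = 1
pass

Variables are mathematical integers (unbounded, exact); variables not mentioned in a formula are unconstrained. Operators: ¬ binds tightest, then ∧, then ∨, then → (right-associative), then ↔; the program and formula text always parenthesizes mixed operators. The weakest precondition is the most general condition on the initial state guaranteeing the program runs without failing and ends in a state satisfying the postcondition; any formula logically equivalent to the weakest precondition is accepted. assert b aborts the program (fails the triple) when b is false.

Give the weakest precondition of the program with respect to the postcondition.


Working backward. After the program, the postcondition 3*pos ≠ 5 ∧ 3*k + 1 ≤ -7 must hold; in canonical form it is 3*pos ≠ 5 ∧ 3*k ≤ -8.
Before skip: 3*pos ≠ 5 ∧ 3*k ≤ -8
Before assert 2*k + 2*pos < -6 → 2*u = 1: (2*k + 2*pos < -6 → 2*u = 1) ∧ 3*pos ≠ 5 ∧ 3*k ≤ -8
Answer: WP = (2*k + 2*pos < -6 → 2*u = 1) ∧ 3*pos ≠ 5 ∧ 3*k ≤ -8


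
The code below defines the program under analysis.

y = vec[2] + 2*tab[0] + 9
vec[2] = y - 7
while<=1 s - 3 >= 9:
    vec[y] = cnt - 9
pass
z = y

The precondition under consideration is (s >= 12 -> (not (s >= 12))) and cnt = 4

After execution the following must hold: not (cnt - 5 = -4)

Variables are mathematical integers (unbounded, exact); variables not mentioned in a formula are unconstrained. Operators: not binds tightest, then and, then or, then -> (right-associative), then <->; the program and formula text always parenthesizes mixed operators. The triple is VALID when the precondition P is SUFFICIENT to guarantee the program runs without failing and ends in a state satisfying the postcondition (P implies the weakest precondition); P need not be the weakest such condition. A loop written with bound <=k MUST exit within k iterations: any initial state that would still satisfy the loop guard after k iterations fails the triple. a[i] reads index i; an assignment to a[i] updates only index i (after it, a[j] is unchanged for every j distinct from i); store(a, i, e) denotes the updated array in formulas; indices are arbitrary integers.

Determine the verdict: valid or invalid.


Working backward. After the program, the postcondition not (cnt - 5 = -4) must hold; in canonical form it is not (cnt = 1).
Before z := y: not (cnt = 1)
Before skip: not (cnt = 1)
Before the loop (bound <=1), unroll the exhaustion recursion (WP_0 = exit-now case; WP_j = one more guarded iteration, up to j = 1):
  WP_0: (not (s >= 12)) and (not (cnt = 1))
  WP_1: (s >= 12 -> ((not (s >= 12)) and (not (cnt = 1)))) and ((not (s >= 12)) -> (not (cnt = 1)))
So before the loop: (s >= 12 -> ((not (s >= 12)) and (not (cnt = 1)))) and ((not (s >= 12)) -> (not (cnt = 1)))
Before vec[2] := y - 7: (s >= 12 -> ((not (s >= 12)) and (not (cnt = 1)))) and ((not (s >= 12)) -> (not (cnt = 1)))
Before y := vec[2] + 2*tab[0] + 9: (s >= 12 -> ((not (s >= 12)) and (not (cnt = 1)))) and ((not (s >= 12)) -> (not (cnt = 1)))
The weakest precondition is (s >= 12 -> ((not (s >= 12)) and (not (cnt = 1)))) and ((not (s >= 12)) -> (not (cnt = 1))).
Check whether (s >= 12 -> (not (s >= 12))) and cnt = 4 implies it.
Every state satisfying the precondition satisfies the weakest precondition: the implication holds.
Answer: valid


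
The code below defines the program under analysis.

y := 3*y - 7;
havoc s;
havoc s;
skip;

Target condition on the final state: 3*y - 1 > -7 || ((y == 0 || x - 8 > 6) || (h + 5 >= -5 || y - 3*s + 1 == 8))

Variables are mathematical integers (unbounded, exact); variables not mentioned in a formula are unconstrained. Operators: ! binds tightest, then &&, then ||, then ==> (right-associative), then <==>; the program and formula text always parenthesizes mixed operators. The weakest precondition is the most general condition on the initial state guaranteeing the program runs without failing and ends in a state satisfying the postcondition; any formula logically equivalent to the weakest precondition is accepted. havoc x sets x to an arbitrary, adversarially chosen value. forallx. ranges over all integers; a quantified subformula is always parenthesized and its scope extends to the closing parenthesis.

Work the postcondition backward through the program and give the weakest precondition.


Working backward. After the program, the postcondition 3*y - 1 > -7 || ((y == 0 || x - 8 > 6) || (h + 5 >= -5 || y - 3*s + 1 == 8)) must hold; in canonical form it is 3*y > -6 || y == 0 || x > 14 || h >= -10 || y == 3*s + 7.
Before skip: 3*y > -6 || y == 0 || x > 14 || h >= -10 || y == 3*s + 7
Before havoc s: forall s_1. (3*y > -6 || y == 0 || x > 14 || h >= -10 || y == 3*s_1 + 7)
Before havoc s: forall s_1. (3*y > -6 || y == 0 || x > 14 || h >= -10 || y == 3*s_1 + 7)
Before y := 3*y - 7: forall s_1. (9*y > 15 || 3*y == 7 || x > 14 || h >= -10 || 3*y == 3*s_1 + 14)
Answer: WP = forall s_1. (9*y > 15 || 3*y == 7 || x > 14 || h >= -10 || 3*y == 3*s_1 + 14)


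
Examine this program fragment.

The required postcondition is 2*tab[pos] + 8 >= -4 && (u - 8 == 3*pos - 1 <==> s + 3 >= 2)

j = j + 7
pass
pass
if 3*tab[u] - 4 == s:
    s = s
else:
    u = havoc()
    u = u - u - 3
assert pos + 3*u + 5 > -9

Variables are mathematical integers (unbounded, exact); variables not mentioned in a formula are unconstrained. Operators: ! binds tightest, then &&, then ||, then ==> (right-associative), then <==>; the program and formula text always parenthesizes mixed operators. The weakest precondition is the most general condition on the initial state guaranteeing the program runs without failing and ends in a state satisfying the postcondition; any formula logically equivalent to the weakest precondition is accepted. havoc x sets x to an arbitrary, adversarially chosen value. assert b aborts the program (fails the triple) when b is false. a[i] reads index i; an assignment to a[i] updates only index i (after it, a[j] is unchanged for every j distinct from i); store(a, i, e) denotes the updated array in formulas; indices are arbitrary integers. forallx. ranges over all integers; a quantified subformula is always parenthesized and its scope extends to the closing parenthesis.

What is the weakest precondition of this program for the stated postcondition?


Working backward. After the program, the postcondition 2*tab[pos] + 8 >= -4 && (u - 8 == 3*pos - 1 <==> s + 3 >= 2) must hold; in canonical form it is 2*tab[pos] >= -12 && (u == 3*pos + 7 <==> s >= -1).
Before assert pos + 3*u + 5 > -9: pos + 3*u > -14 && 2*tab[pos] >= -12 && (u == 3*pos + 7 <==> s >= -1)
Then branch requires pos + 3*u > -14 && 2*tab[pos] >= -12 && (u == 3*pos + 7 <==> s >= -1); else branch requires pos > -5 && 2*tab[pos] >= -12 && (3*pos == -10 <==> s >= -1).
Before the if: (3*tab[u] == s + 4 ==> (pos + 3*u > -14 && 2*tab[pos] >= -12 && (u == 3*pos + 7 <==> s >= -1))) && ((!(3*tab[u] == s + 4)) ==> (pos > -5 && 2*tab[pos] >= -12 && (3*pos == -10 <==> s >= -1)))
Before skip: (3*tab[u] == s + 4 ==> (pos + 3*u > -14 && 2*tab[pos] >= -12 && (u == 3*pos + 7 <==> s >= -1))) && ((!(3*tab[u] == s + 4)) ==> (pos > -5 && 2*tab[pos] >= -12 && (3*pos == -10 <==> s >= -1)))
Before skip: (3*tab[u] == s + 4 ==> (pos + 3*u > -14 && 2*tab[pos] >= -12 && (u == 3*pos + 7 <==> s >= -1))) && ((!(3*tab[u] == s + 4)) ==> (pos > -5 && 2*tab[pos] >= -12 && (3*pos == -10 <==> s >= -1)))
Before j := j + 7: (3*tab[u] == s + 4 ==> (pos + 3*u > -14 && 2*tab[pos] >= -12 && (u == 3*pos + 7 <==> s >= -1))) && ((!(3*tab[u] == s + 4)) ==> (pos > -5 && 2*tab[pos] >= -12 && (3*pos == -10 <==> s >= -1)))
Answer: WP = (3*tab[u] == s + 4 ==> (pos + 3*u > -14 && 2*tab[pos] >= -12 && (u == 3*pos + 7 <==> s >= -1))) && ((!(3*tab[u] == s + 4)) ==> (pos > -5 && 2*tab[pos] >= -12 && (3*pos == -10 <==> s >= -1)))


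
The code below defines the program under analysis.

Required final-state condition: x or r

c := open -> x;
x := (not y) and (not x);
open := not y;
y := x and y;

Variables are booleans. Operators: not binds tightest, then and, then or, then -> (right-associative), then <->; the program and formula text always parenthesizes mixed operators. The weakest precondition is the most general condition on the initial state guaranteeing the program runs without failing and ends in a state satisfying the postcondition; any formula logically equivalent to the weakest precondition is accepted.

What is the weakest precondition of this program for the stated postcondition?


Working backward. After the program, x or r must hold.
Before y := x and y: x or r
Before open := not y: x or r
Before x := (not y) and (not x): ((not y) and (not x)) or r
Before c := open -> x: ((not y) and (not x)) or r
Answer: WP = ((not y) and (not x)) or r


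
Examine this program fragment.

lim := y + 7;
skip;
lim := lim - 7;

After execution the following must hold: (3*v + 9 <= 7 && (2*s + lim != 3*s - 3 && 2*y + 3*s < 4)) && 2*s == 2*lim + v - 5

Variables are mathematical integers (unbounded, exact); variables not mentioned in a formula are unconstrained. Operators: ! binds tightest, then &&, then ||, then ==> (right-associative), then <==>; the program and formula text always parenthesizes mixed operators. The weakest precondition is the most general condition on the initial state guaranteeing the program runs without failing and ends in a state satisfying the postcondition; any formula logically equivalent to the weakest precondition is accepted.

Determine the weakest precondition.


Working backward. After the program, the postcondition (3*v + 9 <= 7 && (2*s + lim != 3*s - 3 && 2*y + 3*s < 4)) && 2*s == 2*lim + v - 5 must hold; in canonical form it is 3*v <= -2 && lim != s - 3 && 3*s + 2*y < 4 && 2*s == 2*lim + v - 5.
Before lim := lim - 7: 3*v <= -2 && lim != s + 4 && 3*s + 2*y < 4 && 2*s == 2*lim + v - 19
Before skip: 3*v <= -2 && lim != s + 4 && 3*s + 2*y < 4 && 2*s == 2*lim + v - 19
Before lim := y + 7: 3*v <= -2 && y != s - 3 && 3*s + 2*y < 4 && 2*s == v + 2*y - 5
Answer: WP = 3*v <= -2 && y != s - 3 && 3*s + 2*y < 4 && 2*s == v + 2*y - 5


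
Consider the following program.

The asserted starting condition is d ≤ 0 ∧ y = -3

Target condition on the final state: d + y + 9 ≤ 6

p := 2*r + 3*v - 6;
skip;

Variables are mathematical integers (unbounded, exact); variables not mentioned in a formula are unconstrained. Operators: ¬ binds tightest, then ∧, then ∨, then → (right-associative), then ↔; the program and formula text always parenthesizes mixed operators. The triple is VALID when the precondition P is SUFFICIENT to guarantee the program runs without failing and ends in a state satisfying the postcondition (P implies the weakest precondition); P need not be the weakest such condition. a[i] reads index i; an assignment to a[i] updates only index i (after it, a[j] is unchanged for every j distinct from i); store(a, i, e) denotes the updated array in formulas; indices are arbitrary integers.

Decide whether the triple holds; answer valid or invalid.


Working backward. After the program, the postcondition d + y + 9 ≤ 6 must hold; in canonical form it is d + y ≤ -3.
Before skip: d + y ≤ -3
Before p := 2*r + 3*v - 6: d + y ≤ -3
The weakest precondition is d + y ≤ -3.
Check whether d ≤ 0 ∧ y = -3 implies it.
Every state satisfying the precondition satisfies the weakest precondition: the implication holds.
Answer: valid


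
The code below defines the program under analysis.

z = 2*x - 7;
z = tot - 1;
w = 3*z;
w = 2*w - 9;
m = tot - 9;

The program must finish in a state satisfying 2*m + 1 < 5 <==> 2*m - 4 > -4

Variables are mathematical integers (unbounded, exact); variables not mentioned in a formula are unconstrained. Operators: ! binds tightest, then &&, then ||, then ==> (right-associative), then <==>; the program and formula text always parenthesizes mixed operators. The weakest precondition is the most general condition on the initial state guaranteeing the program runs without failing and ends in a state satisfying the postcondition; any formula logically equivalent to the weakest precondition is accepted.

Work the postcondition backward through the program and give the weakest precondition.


Working backward. After the program, the postcondition 2*m + 1 < 5 <==> 2*m - 4 > -4 must hold; in canonical form it is 2*m < 4 <==> 2*m > 0.
Before m := tot - 9: 2*tot < 22 <==> 2*tot > 18
Before w := 2*w - 9: 2*tot < 22 <==> 2*tot > 18
Before w := 3*z: 2*tot < 22 <==> 2*tot > 18
Before z := tot - 1: 2*tot < 22 <==> 2*tot > 18
Before z := 2*x - 7: 2*tot < 22 <==> 2*tot > 18
Answer: WP = 2*tot < 22 <==> 2*tot > 18


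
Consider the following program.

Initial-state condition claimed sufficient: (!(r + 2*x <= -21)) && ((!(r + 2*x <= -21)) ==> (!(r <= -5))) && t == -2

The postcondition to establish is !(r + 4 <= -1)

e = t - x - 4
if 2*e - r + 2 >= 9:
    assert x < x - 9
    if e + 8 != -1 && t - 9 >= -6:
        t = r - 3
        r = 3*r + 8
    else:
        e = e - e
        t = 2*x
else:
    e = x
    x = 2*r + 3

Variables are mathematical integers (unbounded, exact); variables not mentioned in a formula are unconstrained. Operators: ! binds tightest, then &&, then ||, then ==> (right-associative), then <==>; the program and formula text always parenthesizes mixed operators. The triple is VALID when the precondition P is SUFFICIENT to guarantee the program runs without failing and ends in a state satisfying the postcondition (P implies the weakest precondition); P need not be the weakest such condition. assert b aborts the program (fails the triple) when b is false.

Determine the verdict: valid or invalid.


Working backward. After the program, the postcondition !(r + 4 <= -1) must hold; in canonical form it is !(r <= -5).
Then branch requires false; else branch requires !(r <= -5).
Before the if: (!(2*e >= r + 7)) && ((!(2*e >= r + 7)) ==> (!(r <= -5)))
Before e := t - x - 4: (!(2*t >= r + 2*x + 15)) && ((!(2*t >= r + 2*x + 15)) ==> (!(r <= -5)))
The weakest precondition is (!(2*t >= r + 2*x + 15)) && ((!(2*t >= r + 2*x + 15)) ==> (!(r <= -5))).
Check whether (!(r + 2*x <= -21)) && ((!(r + 2*x <= -21)) ==> (!(r <= -5))) && t == -2 implies it.
Countermodel: at the initial state r = 1, t = -2, x = -10, the precondition holds but the weakest precondition fails.
Answer: invalid


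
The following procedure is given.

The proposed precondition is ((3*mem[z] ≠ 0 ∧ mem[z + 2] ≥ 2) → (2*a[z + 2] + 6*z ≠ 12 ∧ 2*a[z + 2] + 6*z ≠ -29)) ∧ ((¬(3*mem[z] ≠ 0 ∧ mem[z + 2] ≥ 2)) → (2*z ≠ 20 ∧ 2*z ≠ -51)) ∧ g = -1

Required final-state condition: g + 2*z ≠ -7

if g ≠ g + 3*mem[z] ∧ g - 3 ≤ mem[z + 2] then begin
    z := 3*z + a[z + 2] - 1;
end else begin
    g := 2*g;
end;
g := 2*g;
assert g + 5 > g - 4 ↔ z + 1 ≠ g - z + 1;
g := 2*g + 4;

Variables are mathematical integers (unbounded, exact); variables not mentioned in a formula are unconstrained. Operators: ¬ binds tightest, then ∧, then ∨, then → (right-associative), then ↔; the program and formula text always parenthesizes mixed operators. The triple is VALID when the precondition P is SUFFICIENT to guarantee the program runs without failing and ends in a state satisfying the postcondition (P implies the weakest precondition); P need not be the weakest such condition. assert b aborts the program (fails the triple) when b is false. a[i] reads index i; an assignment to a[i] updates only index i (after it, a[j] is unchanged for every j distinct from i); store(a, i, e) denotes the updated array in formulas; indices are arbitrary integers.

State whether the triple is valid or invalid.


Working backward. After the program, g + 2*z ≠ -7 must hold.
Before g := 2*g + 4: 2*g + 2*z ≠ -11
Before assert g + 5 > g - 4 ↔ z + 1 ≠ g - z + 1: 2*z ≠ g ∧ 2*g + 2*z ≠ -11
Before g := 2*g: 2*z ≠ 2*g ∧ 4*g + 2*z ≠ -11
Then branch requires 2*a[z + 2] + 6*z ≠ 2*g + 2 ∧ 2*a[z + 2] + 4*g + 6*z ≠ -9; else branch requires 2*z ≠ 4*g ∧ 8*g + 2*z ≠ -11.
Before the if: ((3*mem[z] ≠ 0 ∧ g ≤ mem[z + 2] + 3) → (2*a[z + 2] + 6*z ≠ 2*g + 2 ∧ 2*a[z + 2] + 4*g + 6*z ≠ -9)) ∧ ((¬(3*mem[z] ≠ 0 ∧ g ≤ mem[z + 2] + 3)) → (2*z ≠ 4*g ∧ 8*g + 2*z ≠ -11))
The weakest precondition is ((3*mem[z] ≠ 0 ∧ g ≤ mem[z + 2] + 3) → (2*a[z + 2] + 6*z ≠ 2*g + 2 ∧ 2*a[z + 2] + 4*g + 6*z ≠ -9)) ∧ ((¬(3*mem[z] ≠ 0 ∧ g ≤ mem[z + 2] + 3)) → (2*z ≠ 4*g ∧ 8*g + 2*z ≠ -11)).
Check whether ((3*mem[z] ≠ 0 ∧ mem[z + 2] ≥ 2) → (2*a[z + 2] + 6*z ≠ 12 ∧ 2*a[z + 2] + 6*z ≠ -29)) ∧ ((¬(3*mem[z] ≠ 0 ∧ mem[z + 2] ≥ 2)) → (2*z ≠ 20 ∧ 2*z ≠ -51)) ∧ g = -1 implies it.
Countermodel: at the initial state a = {[-6516] = 19548, [-6514] = 19548, elsewhere 19548}, g = -1, mem = {[-6516] = 3, [-6514] = -2, elsewhere -2}, z = -6516, the precondition holds but the weakest precondition fails.
Answer: invalid


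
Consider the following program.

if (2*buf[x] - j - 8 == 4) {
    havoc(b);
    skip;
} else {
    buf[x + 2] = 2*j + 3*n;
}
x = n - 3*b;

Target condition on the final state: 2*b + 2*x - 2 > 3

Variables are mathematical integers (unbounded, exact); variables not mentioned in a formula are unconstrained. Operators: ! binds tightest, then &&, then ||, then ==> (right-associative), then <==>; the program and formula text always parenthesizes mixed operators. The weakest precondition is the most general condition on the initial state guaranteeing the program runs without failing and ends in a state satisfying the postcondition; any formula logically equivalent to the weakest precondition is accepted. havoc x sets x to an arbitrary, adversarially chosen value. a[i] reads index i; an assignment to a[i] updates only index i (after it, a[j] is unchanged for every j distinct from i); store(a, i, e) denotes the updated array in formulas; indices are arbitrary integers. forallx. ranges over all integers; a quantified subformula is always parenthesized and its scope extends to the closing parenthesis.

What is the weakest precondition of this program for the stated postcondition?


Working backward. After the program, the postcondition 2*b + 2*x - 2 > 3 must hold; in canonical form it is 2*b + 2*x > 5.
Before x := n - 3*b: 2*n > 4*b + 5
Then branch requires forall b_1. 2*n > 4*b_1 + 5; else branch requires 2*n > 4*b + 5.
Before the if: (2*buf[x] == j + 12 ==> (forall b_1. 2*n > 4*b_1 + 5)) && ((!(2*buf[x] == j + 12)) ==> 2*n > 4*b + 5)
Answer: WP = (2*buf[x] == j + 12 ==> (forall b_1. 2*n > 4*b_1 + 5)) && ((!(2*buf[x] == j + 12)) ==> 2*n > 4*b + 5)


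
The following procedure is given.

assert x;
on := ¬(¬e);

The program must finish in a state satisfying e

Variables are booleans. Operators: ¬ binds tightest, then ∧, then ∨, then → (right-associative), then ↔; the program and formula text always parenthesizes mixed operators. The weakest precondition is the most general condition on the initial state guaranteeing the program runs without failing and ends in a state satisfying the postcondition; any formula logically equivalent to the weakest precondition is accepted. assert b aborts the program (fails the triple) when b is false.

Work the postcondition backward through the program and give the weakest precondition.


Working backward. After the program, e must hold.
Before on := ¬(¬e): e
Before assert x: x ∧ e
Answer: WP = x ∧ e


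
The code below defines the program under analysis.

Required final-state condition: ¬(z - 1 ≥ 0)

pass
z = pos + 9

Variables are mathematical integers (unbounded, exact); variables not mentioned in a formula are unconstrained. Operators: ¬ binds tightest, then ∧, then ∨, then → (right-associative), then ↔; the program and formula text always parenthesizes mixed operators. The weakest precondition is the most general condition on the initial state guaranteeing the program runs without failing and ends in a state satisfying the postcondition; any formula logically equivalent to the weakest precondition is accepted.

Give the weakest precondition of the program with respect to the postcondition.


Working backward. After the program, the postcondition ¬(z - 1 ≥ 0) must hold; in canonical form it is ¬(z ≥ 1).
Before z := pos + 9: ¬(pos ≥ -8)
Before skip: ¬(pos ≥ -8)
Answer: WP = ¬(pos ≥ -8)


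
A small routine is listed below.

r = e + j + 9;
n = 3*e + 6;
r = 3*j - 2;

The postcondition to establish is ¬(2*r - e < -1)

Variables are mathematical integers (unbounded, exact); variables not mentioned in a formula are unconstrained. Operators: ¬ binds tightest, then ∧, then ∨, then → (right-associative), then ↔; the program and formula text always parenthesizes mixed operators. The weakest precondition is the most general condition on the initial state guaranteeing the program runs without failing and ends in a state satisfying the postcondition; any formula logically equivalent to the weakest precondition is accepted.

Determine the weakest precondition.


Working backward. After the program, the postcondition ¬(2*r - e < -1) must hold; in canonical form it is ¬(2*r < e - 1).
Before r := 3*j - 2: ¬(6*j < e + 3)
Before n := 3*e + 6: ¬(6*j < e + 3)
Before r := e + j + 9: ¬(6*j < e + 3)
Answer: WP = ¬(6*j < e + 3)


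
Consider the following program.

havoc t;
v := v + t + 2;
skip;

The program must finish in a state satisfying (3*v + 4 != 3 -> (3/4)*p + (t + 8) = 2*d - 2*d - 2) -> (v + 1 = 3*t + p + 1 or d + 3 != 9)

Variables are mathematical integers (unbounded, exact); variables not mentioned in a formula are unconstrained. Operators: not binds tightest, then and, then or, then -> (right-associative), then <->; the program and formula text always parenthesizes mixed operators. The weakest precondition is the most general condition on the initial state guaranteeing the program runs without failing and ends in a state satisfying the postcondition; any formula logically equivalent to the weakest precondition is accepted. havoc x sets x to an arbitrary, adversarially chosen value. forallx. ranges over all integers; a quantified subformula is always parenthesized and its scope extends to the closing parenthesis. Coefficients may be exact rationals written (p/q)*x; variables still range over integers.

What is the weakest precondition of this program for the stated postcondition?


Working backward. After the program, the postcondition (3*v + 4 != 3 -> (3/4)*p + (t + 8) = 2*d - 2*d - 2) -> (v + 1 = 3*t + p + 1 or d + 3 != 9) must hold; in canonical form it is (3*v != -1 -> (3/4)*p + t = -10) -> (v = p + 3*t or d != 6).
Before skip: (3*v != -1 -> (3/4)*p + t = -10) -> (v = p + 3*t or d != 6)
Before v := v + t + 2: (3*t + 3*v != -7 -> (3/4)*p + t = -10) -> (v = p + 2*t - 2 or d != 6)
Before havoc t: forall t_1. ((3*t_1 + 3*v != -7 -> (3/4)*p + t_1 = -10) -> (v = p + 2*t_1 - 2 or d != 6))
Answer: WP = forall t_1. ((3*t_1 + 3*v != -7 -> (3/4)*p + t_1 = -10) -> (v = p + 2*t_1 - 2 or d != 6))


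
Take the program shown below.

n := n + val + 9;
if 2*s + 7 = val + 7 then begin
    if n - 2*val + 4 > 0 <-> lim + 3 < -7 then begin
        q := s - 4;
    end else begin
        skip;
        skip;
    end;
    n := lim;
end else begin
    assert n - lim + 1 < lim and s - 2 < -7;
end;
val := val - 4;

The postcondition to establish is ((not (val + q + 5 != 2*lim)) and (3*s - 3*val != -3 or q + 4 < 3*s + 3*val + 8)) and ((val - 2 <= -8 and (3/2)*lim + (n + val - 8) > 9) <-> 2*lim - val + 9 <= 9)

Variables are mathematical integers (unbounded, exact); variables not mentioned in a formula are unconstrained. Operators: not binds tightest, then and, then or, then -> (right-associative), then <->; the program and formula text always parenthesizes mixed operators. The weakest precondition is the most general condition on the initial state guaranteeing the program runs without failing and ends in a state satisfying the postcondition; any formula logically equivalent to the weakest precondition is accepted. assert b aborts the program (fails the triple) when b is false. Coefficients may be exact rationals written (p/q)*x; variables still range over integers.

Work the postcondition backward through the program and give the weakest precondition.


Working backward. After the program, the postcondition ((not (val + q + 5 != 2*lim)) and (3*s - 3*val != -3 or q + 4 < 3*s + 3*val + 8)) and ((val - 2 <= -8 and (3/2)*lim + (n + val - 8) > 9) <-> 2*lim - val + 9 <= 9) must hold; in canonical form it is (not (q + val != 2*lim - 5)) and (3*s != 3*val - 3 or q < 3*s + 3*val + 4) and ((val <= -6 and (3/2)*lim + n + val > 17) <-> 2*lim <= val).
Before val := val - 4: (not (q + val != 2*lim - 1)) and (3*s != 3*val - 15 or q < 3*s + 3*val - 8) and ((val <= -2 and (3/2)*lim + n + val > 21) <-> 2*lim <= val - 4)
Then branch requires ((n > 2*val - 4 <-> lim < -10) -> ((not (s + val != 2*lim + 3)) and (3*s != 3*val - 15 or 2*s + 3*val > 4) and ((val <= -2 and (5/2)*lim + val > 21) <-> 2*lim <= val - 4))) and ((not (n > 2*val - 4 <-> lim < -10)) -> ((not (q + val != 2*lim - 1)) and (3*s != 3*val - 15 or q < 3*s + 3*val - 8) and ((val <= -2 and (5/2)*lim + val > 21) <-> 2*lim <= val - 4))); else branch requires n < 2*lim - 1 and s < -5 and (not (q + val != 2*lim - 1)) and (3*s != 3*val - 15 or q < 3*s + 3*val - 8) and ((val <= -2 and (3/2)*lim + n + val > 21) <-> 2*lim <= val - 4).
Before the if: (2*s = val -> (((n > 2*val - 4 <-> lim < -10) -> ((not (s + val != 2*lim + 3)) and (3*s != 3*val - 15 or 2*s + 3*val > 4) and ((val <= -2 and (5/2)*lim + val > 21) <-> 2*lim <= val - 4))) and ((not (n > 2*val - 4 <-> lim < -10)) -> ((not (q + val != 2*lim - 1)) and (3*s != 3*val - 15 or q < 3*s + 3*val - 8) and ((val <= -2 and (5/2)*lim + val > 21) <-> 2*lim <= val - 4))))) and ((not (2*s = val)) -> (n < 2*lim - 1 and s < -5 and (not (q + val != 2*lim - 1)) and (3*s != 3*val - 15 or q < 3*s + 3*val - 8) and ((val <= -2 and (3/2)*lim + n + val > 21) <-> 2*lim <= val - 4)))
Before n := n + val + 9: (2*s = val -> (((n > val - 13 <-> lim < -10) -> ((not (s + val != 2*lim + 3)) and (3*s != 3*val - 15 or 2*s + 3*val > 4) and ((val <= -2 and (5/2)*lim + val > 21) <-> 2*lim <= val - 4))) and ((not (n > val - 13 <-> lim < -10)) -> ((not (q + val != 2*lim - 1)) and (3*s != 3*val - 15 or q < 3*s + 3*val - 8) and ((val <= -2 and (5/2)*lim + val > 21) <-> 2*lim <= val - 4))))) and ((not (2*s = val)) -> (n + val < 2*lim - 10 and s < -5 and (not (q + val != 2*lim - 1)) and (3*s != 3*val - 15 or q < 3*s + 3*val - 8) and ((val <= -2 and (3/2)*lim + n + 2*val > 12) <-> 2*lim <= val - 4)))
Answer: WP = (2*s = val -> (((n > val - 13 <-> lim < -10) -> ((not (s + val != 2*lim + 3)) and (3*s != 3*val - 15 or 2*s + 3*val > 4) and ((val <= -2 and (5/2)*lim + val > 21) <-> 2*lim <= val - 4))) and ((not (n > val - 13 <-> lim < -10)) -> ((not (q + val != 2*lim - 1)) and (3*s != 3*val - 15 or q < 3*s + 3*val - 8) and ((val <= -2 and (5/2)*lim + val > 21) <-> 2*lim <= val - 4))))) and ((not (2*s = val)) -> (n + val < 2*lim - 10 and s < -5 and (not (q + val != 2*lim - 1)) and (3*s != 3*val - 15 or q < 3*s + 3*val - 8) and ((val <= -2 and (3/2)*lim + n + 2*val > 12) <-> 2*lim <= val - 4)))
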